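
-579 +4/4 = -578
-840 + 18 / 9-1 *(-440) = -398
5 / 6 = 0.83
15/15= 1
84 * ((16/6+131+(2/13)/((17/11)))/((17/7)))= 17382652/3757 = 4626.74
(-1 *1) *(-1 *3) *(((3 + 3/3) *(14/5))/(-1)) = -168/5 = -33.60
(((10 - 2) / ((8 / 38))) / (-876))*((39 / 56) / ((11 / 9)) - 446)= 5213315/269808 = 19.32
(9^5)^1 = 59049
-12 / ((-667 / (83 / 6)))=166/667 = 0.25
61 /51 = 1.20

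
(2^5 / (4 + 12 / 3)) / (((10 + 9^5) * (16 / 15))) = 15/236236 = 0.00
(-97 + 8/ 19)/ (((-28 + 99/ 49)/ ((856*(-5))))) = -384836200/24187 = -15910.87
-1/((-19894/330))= 165/9947 = 0.02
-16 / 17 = -0.94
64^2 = 4096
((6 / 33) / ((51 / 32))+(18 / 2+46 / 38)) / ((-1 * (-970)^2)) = -2201/200581062 = 0.00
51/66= 17/22 = 0.77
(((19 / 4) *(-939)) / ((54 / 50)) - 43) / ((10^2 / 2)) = -150223/1800 = -83.46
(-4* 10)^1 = -40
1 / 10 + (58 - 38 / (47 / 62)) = 3747/470 = 7.97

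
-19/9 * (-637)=1344.78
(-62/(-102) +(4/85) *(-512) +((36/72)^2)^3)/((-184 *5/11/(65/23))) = 54774863/69066240 = 0.79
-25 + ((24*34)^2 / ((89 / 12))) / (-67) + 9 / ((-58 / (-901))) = -423728159/345854 = -1225.16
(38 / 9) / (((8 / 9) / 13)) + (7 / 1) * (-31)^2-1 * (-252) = 28163/4 = 7040.75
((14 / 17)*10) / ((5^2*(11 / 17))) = 28/55 = 0.51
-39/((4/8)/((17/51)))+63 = 37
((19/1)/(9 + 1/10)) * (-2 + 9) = 190/13 = 14.62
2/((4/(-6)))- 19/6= -37/6 = -6.17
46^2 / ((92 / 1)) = 23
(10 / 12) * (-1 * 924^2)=-711480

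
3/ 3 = 1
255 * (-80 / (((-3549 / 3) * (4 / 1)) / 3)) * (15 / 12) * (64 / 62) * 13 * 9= 5508000/2821 = 1952.50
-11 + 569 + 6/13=7260/13 = 558.46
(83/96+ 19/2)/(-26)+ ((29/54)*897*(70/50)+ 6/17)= 429220099/636480 = 674.37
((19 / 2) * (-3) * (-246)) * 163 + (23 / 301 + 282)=344065598/301 = 1143075.08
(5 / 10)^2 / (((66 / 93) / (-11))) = -31/8 = -3.88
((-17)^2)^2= 83521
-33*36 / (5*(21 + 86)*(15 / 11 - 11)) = 6534/28355 = 0.23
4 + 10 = 14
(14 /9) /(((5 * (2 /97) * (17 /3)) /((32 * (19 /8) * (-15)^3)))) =-11610900/17 = -682994.12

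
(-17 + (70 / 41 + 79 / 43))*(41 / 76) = -11861/1634 = -7.26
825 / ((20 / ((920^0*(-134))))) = -11055/2 = -5527.50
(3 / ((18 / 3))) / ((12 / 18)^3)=27/16 = 1.69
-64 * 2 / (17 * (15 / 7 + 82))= -896/10013 = -0.09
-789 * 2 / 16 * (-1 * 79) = 62331/8 = 7791.38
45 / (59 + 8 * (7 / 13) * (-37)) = -13/29 = -0.45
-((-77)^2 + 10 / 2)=-5934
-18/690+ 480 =55197/115 = 479.97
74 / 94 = 37/47 = 0.79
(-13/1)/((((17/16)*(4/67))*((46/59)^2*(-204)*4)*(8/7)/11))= 233460227/58706304 = 3.98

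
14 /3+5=29/3 = 9.67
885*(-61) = -53985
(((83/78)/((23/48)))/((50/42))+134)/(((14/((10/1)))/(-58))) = -58904452/10465 = -5628.71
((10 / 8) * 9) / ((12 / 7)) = 105/16 = 6.56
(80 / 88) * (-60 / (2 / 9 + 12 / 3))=-2700/209 = -12.92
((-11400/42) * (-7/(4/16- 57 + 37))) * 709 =-5388400/79 = -68207.59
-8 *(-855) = 6840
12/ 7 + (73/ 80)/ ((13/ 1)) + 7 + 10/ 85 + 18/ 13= 1273087/123760 = 10.29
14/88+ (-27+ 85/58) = -32379/1276 = -25.38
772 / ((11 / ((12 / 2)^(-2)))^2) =193/39204 = 0.00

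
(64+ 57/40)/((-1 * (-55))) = 2617/2200 = 1.19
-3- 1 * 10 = -13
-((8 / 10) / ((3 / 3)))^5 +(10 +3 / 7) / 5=38457/21875 = 1.76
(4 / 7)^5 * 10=10240/16807 = 0.61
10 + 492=502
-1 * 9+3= -6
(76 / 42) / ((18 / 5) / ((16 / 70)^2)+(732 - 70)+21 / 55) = 66880/27028407 = 0.00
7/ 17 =0.41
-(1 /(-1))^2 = -1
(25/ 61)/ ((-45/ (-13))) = 65/549 = 0.12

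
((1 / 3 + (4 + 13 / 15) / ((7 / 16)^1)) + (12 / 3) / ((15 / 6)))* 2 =914/35 = 26.11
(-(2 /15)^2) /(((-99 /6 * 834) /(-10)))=-8/619245 = 0.00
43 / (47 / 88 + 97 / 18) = 34056/4691 = 7.26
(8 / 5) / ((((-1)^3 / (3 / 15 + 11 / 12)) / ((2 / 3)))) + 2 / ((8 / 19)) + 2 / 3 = 3803/900 = 4.23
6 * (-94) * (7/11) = -3948/11 = -358.91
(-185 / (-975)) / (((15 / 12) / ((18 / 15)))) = 296/1625 = 0.18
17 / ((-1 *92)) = -17/92 = -0.18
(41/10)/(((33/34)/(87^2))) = 1758531/55 = 31973.29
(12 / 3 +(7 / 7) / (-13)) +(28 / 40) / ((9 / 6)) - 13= -1679/195 = -8.61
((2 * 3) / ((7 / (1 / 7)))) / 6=0.02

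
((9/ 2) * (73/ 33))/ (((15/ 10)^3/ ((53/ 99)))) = 1.58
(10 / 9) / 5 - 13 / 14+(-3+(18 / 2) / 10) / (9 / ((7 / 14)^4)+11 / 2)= -135701/188370 = -0.72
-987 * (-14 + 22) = -7896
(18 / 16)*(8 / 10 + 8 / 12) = 33/20 = 1.65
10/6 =5/3 = 1.67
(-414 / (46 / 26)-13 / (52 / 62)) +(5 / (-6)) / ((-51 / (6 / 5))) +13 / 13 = -25345/102 = -248.48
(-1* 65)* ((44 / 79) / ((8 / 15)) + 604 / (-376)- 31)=7617350/3713 = 2051.54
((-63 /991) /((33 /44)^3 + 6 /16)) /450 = -224/1263525 = 0.00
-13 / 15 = -0.87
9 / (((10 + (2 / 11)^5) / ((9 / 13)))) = 13045131/20937046 = 0.62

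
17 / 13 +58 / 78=80/39 = 2.05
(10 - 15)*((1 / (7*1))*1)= -5/7 = -0.71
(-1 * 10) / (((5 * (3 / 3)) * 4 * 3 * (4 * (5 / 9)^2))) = -27/200 = -0.14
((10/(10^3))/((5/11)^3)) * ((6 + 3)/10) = 11979/125000 = 0.10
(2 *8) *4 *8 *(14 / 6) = 3584/3 = 1194.67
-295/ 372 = -0.79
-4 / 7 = -0.57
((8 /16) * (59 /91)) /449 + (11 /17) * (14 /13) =969047/1389206 = 0.70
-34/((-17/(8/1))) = 16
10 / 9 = 1.11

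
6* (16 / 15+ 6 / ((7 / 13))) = 2564/35 = 73.26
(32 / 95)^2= 1024/9025 = 0.11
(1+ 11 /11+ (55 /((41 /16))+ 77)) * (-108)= -444852/41 = -10850.05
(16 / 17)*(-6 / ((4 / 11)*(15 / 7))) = -616/85 = -7.25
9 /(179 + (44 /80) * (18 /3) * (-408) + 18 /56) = -1260/163391 = -0.01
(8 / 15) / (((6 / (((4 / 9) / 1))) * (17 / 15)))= 16/459 = 0.03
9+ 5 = 14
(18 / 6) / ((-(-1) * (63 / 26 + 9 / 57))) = 494/425 = 1.16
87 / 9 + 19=86/3 = 28.67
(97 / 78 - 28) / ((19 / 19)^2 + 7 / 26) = -2087/99 = -21.08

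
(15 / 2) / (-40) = -3/16 = -0.19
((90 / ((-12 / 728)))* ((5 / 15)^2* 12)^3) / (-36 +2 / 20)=1164800/3231 = 360.51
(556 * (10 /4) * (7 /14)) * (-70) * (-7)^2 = -2383850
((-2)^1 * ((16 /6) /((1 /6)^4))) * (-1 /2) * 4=13824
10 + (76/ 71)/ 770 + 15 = 683413/27335 = 25.00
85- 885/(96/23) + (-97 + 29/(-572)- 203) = -1954327/4576 = -427.08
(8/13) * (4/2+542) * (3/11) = 13056/143 = 91.30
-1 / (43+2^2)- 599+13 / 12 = -597.94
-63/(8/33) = -2079/8 = -259.88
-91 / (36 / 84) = -637/3 = -212.33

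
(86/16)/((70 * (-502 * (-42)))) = 43/11807040 = 0.00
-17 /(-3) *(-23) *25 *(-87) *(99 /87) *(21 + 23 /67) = 461282250/67 = 6884809.70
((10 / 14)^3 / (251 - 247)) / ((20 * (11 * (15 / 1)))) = 5/181104 = 0.00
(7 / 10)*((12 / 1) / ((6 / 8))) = 56/5 = 11.20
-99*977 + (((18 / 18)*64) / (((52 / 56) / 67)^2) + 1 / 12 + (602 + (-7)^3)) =480091369/2028 = 236731.44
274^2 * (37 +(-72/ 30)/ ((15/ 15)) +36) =5300365.60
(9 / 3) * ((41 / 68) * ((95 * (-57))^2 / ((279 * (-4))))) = -400737075/8432 = -47525.74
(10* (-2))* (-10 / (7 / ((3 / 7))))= 600/49 = 12.24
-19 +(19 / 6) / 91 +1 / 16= -82567/4368 = -18.90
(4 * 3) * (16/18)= 32/3 = 10.67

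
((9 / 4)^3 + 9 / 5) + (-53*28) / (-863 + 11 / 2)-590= -1803447/3136 = -575.08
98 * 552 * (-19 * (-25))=25695600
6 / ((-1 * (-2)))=3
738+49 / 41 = 30307/41 = 739.20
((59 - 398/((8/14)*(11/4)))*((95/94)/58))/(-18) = 203015/1079496 = 0.19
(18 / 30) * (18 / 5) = 54/25 = 2.16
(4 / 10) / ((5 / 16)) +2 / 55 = 1.32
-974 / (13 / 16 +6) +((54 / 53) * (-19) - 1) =-943563/5777 = -163.33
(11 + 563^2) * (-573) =-181629540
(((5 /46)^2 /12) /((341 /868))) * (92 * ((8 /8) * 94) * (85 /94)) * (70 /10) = 104125/759 = 137.19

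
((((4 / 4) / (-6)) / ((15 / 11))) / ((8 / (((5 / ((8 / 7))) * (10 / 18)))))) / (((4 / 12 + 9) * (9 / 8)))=-55/15552 = 0.00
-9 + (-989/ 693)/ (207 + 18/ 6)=-1310759/145530 = -9.01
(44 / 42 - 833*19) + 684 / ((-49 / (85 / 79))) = -183961205/11613 = -15840.97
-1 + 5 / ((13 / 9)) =32/13 = 2.46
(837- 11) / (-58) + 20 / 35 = -2775/203 = -13.67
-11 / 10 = -1.10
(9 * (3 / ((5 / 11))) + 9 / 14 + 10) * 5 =4903/14 = 350.21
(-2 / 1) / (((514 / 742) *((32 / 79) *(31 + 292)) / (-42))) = 0.93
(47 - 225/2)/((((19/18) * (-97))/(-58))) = -68382/1843 = -37.10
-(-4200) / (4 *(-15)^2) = 14/3 = 4.67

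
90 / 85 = 18/17 = 1.06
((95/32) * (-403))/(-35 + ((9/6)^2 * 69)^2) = -38285/770162 = -0.05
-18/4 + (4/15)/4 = -133/30 = -4.43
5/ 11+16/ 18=133/99 = 1.34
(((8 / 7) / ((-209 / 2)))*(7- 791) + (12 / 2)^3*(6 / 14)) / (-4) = -36994/1463 = -25.29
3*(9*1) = 27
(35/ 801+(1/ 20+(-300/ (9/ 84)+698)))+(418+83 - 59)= -26591699/16020 = -1659.91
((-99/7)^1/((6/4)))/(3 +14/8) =-264/133 = -1.98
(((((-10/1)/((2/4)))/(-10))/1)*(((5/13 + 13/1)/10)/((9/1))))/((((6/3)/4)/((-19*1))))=-2204/195 = -11.30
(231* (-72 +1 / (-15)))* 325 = -5410405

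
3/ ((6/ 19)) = 19/2 = 9.50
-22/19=-1.16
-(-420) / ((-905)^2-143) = 210/409441 = 0.00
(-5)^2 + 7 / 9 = 232/9 = 25.78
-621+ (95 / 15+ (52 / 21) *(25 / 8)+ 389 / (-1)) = -13943/14 = -995.93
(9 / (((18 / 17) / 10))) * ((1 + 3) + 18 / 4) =1445/2 = 722.50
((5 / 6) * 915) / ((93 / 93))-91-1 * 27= 1289/2 = 644.50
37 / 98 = 0.38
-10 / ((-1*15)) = 2/3 = 0.67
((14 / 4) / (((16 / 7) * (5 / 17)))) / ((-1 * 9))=-833/1440 = -0.58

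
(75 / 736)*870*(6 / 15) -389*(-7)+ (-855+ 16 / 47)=16464083/8648 = 1903.80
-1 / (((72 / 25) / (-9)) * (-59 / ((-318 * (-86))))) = -170925/118 = -1448.52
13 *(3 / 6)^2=13/4 = 3.25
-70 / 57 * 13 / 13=-70/57 = -1.23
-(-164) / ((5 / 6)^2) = 5904/25 = 236.16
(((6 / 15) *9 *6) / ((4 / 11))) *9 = 2673/5 = 534.60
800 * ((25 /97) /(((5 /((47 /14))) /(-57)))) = -5358000/679 = -7891.02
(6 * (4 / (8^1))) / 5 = 3/5 = 0.60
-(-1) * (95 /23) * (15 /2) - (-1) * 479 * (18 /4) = 50289/23 = 2186.48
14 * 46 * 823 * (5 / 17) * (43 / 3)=113952580/51 = 2234364.31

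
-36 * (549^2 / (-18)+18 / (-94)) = 28332018/47 = 602808.89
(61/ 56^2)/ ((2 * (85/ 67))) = 4087/533120 = 0.01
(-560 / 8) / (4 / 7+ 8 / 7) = -245/6 = -40.83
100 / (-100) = -1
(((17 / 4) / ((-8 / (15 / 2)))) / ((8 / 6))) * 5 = -3825/256 = -14.94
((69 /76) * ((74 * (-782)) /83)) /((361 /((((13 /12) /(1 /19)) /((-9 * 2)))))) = 4325633/2157336 = 2.01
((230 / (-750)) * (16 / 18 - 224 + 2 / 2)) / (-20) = -45977/13500 = -3.41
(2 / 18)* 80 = 80/9 = 8.89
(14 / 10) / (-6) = -7/30 = -0.23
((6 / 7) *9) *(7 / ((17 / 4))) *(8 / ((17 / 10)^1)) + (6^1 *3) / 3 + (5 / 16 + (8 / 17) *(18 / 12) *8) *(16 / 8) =179669/2312 = 77.71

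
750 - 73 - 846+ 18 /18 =-168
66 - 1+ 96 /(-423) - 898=-117485/141 = -833.23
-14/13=-1.08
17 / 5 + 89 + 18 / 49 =22728/245 = 92.77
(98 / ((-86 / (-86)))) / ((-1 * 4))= -49/2 = -24.50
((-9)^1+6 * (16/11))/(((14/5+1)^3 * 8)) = -375/603592 = 0.00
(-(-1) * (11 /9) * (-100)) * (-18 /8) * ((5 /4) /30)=275/24 = 11.46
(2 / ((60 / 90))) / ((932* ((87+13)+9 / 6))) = 3/94598 = 0.00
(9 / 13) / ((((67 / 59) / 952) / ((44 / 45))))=2471392/4355 = 567.48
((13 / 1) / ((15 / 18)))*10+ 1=157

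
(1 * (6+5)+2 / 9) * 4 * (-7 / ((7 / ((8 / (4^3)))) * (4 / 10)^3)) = -12625/144 = -87.67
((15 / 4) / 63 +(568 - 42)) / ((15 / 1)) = 44189/1260 = 35.07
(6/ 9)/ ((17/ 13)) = 26/51 = 0.51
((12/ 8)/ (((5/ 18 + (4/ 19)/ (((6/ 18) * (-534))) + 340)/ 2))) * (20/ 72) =25365/10357339 = 0.00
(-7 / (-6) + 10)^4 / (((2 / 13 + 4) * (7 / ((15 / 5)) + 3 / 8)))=20151121/14580 = 1382.11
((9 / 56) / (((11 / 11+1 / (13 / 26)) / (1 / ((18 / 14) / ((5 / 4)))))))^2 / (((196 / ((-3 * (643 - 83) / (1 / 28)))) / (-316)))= 9875/48 = 205.73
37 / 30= 1.23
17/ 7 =2.43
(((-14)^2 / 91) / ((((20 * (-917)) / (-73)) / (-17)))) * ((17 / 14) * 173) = -3649781/119210 = -30.62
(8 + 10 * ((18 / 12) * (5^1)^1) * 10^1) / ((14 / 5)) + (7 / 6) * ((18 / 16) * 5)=31055/112 = 277.28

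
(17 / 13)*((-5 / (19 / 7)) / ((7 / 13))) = -85/19 = -4.47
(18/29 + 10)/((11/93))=2604/29 = 89.79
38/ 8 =19/4 = 4.75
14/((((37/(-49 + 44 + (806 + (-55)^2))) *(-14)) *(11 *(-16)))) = 1913/3256 = 0.59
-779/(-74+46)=779/28 = 27.82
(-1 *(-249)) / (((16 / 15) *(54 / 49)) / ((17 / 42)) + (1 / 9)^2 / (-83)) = 996046065/11616749 = 85.74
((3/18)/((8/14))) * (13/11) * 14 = 637/132 = 4.83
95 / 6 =15.83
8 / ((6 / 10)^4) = 61.73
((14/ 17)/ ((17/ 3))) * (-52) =-2184/289 = -7.56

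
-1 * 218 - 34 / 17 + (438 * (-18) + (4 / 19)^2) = -2925528/361 = -8103.96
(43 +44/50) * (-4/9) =-4388/225 = -19.50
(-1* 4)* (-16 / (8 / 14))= 112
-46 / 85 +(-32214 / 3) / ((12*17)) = -53.18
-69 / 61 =-1.13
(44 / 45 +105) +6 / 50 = 23872/225 = 106.10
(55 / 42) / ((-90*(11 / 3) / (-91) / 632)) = 2054/9 = 228.22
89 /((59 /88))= 132.75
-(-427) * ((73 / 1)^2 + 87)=2312632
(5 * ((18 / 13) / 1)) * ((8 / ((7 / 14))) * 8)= 11520/13 = 886.15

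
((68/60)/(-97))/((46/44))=-374/33465 = -0.01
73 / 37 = 1.97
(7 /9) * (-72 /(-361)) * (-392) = -21952/361 = -60.81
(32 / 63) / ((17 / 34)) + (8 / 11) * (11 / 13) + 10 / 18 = 199/91 = 2.19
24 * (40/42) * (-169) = -27040/7 = -3862.86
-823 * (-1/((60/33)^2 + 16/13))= 1294579/7136 = 181.42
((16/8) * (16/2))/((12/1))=4/3 = 1.33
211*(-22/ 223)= -4642/223 = -20.82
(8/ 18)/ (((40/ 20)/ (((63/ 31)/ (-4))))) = -7/62 = -0.11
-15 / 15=-1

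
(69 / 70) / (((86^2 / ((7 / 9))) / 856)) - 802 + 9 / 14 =-311124511/388290 = -801.27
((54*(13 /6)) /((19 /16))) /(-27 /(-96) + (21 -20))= 59904/779 = 76.90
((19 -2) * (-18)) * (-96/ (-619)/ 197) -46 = -5638754/121943 = -46.24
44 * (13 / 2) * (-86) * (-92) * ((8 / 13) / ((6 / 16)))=11140096/3 = 3713365.33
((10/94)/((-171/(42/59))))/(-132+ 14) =35/9325599 = 0.00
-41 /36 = -1.14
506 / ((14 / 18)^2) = 40986/49 = 836.45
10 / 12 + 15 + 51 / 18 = 56/3 = 18.67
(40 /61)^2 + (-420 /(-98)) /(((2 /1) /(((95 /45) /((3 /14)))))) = 721390/33489 = 21.54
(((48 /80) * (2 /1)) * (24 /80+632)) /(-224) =-18969/5600 = -3.39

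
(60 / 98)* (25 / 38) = 375/931 = 0.40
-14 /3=-4.67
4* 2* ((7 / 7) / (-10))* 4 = -3.20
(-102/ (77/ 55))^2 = 260100/49 = 5308.16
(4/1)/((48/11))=11/12 = 0.92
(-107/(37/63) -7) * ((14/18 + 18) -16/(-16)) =-1246000/333 = -3741.74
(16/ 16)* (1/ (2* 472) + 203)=191633/944 = 203.00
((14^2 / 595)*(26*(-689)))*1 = -5901.08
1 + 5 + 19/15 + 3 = 154/15 = 10.27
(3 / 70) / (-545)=-3/38150 = 0.00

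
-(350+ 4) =-354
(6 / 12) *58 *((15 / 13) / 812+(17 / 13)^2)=234863/4732 = 49.63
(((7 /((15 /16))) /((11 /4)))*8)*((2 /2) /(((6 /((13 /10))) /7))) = 81536/2475 = 32.94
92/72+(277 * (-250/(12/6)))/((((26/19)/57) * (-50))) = 13500193/468 = 28846.57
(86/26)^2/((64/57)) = 105393/10816 = 9.74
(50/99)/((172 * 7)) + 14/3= 278149/59598 = 4.67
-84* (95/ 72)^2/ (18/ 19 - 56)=1200325/451872 = 2.66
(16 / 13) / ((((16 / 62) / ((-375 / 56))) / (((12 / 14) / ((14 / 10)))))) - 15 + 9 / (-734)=-56564673/1636453 = -34.57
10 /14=5/7 = 0.71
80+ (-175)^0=81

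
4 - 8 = -4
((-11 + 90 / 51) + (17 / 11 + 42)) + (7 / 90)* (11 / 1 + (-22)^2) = 27231/374 = 72.81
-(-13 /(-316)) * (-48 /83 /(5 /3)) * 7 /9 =364/32785 = 0.01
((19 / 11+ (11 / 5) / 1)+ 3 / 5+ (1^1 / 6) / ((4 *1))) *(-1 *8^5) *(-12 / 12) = 24702976/165 = 149715.01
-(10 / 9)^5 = -100000/59049 = -1.69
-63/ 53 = -1.19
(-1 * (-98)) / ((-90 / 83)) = -90.38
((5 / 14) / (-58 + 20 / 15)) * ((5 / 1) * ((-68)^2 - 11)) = -9885/68 = -145.37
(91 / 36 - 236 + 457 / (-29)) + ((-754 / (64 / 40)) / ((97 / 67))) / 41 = -266941616/1037997 = -257.17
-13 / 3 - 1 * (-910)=2717/3 = 905.67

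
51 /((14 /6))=153/7 = 21.86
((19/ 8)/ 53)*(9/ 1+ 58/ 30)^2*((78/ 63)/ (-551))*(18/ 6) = -87412/2420775 = -0.04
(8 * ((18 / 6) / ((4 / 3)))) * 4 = 72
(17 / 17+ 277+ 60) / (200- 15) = 338/185 = 1.83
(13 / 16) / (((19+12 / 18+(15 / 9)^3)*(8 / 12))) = 1053/20992 = 0.05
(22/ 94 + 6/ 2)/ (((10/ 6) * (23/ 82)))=37392/5405 = 6.92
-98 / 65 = -1.51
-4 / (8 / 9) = -9/2 = -4.50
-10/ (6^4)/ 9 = -5/5832 = 0.00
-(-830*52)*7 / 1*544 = 164353280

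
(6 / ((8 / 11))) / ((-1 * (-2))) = 33/8 = 4.12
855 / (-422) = -855/422 = -2.03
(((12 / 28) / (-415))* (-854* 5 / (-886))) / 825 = -61/10111475 = 0.00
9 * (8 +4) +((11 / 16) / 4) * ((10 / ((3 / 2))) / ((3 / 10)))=111.82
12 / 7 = 1.71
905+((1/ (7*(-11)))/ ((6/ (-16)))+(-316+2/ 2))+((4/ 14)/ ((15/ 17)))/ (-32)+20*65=11642551/6160 = 1890.02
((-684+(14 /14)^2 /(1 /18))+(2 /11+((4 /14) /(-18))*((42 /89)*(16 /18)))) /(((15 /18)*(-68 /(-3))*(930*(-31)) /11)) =0.01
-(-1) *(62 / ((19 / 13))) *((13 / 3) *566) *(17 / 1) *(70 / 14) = 504096580/57 = 8843799.65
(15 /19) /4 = 15/76 = 0.20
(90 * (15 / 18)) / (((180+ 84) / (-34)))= -425/44 = -9.66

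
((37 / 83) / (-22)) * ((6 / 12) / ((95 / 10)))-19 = -659223/34694 = -19.00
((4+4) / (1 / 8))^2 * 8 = 32768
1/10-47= -469/10 = -46.90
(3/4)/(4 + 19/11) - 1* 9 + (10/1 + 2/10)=559/420 = 1.33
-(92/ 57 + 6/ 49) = -4850/2793 = -1.74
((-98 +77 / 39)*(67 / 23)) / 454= -250915/407238 = -0.62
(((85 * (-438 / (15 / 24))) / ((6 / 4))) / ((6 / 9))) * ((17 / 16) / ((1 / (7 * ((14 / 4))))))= -3101259/2 = -1550629.50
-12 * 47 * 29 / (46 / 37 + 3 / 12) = -10953.34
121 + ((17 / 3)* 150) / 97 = 12587/97 = 129.76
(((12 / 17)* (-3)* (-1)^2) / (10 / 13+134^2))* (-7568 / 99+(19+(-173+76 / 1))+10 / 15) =35984/1984223 = 0.02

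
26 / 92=13/46 = 0.28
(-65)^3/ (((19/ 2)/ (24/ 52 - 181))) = 99160750/19 = 5218986.84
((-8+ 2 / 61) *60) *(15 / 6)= -72900/61 = -1195.08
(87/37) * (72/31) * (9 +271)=1753920/1147 = 1529.14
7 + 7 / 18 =133/18 = 7.39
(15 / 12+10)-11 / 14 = 293/28 = 10.46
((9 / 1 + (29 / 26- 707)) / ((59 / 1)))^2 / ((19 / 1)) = 328298161/44709964 = 7.34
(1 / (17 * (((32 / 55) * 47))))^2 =3025/653722624 = 0.00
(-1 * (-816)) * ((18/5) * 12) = 176256/5 = 35251.20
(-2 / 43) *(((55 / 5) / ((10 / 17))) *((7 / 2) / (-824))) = 1309/354320 = 0.00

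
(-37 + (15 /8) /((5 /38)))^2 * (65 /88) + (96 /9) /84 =33921959/88704 = 382.42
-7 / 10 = -0.70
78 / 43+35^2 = 52753/43 = 1226.81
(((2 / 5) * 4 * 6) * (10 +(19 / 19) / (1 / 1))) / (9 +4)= 528/65 = 8.12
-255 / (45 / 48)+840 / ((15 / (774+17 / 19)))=819320/19 = 43122.11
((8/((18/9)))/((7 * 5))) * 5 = 4/7 = 0.57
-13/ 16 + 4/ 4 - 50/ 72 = -73/144 = -0.51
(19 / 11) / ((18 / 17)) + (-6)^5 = -7774.37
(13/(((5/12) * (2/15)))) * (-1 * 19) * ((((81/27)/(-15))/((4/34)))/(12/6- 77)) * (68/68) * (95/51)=-4693/25 = -187.72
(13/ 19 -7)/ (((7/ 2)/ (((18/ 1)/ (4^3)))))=-135/266 = -0.51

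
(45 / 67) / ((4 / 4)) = 45/67 = 0.67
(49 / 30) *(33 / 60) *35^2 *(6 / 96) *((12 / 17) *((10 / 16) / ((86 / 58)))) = 3829595/187136 = 20.46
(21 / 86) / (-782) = -21/67252 = 0.00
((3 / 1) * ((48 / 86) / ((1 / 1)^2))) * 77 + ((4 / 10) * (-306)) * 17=-419652/215 = -1951.87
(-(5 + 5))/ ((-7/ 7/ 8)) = 80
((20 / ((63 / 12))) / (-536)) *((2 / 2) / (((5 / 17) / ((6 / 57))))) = -68/26733 = 0.00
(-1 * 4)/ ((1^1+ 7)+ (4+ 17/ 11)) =-44/149 = -0.30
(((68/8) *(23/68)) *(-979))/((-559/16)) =45034/559 = 80.56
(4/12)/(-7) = -1/21 = -0.05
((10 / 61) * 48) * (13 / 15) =416/61 = 6.82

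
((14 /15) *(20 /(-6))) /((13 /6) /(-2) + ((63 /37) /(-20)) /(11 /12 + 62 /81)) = 11292400/4115883 = 2.74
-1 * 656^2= -430336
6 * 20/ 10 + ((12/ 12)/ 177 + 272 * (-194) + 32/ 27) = -84038411/1593 = -52754.81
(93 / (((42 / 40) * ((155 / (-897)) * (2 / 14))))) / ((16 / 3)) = -2691/4 = -672.75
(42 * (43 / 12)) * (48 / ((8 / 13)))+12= 11751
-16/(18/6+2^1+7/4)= -2.37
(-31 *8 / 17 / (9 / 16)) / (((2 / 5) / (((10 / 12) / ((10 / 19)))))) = -47120/459 = -102.66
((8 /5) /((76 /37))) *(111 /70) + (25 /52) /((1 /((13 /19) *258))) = 572589/6650 = 86.10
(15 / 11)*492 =7380/11 = 670.91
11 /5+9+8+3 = 111/5 = 22.20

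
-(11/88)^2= -1/64 = -0.02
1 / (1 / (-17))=-17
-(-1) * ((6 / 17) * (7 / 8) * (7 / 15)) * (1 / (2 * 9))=49/6120 = 0.01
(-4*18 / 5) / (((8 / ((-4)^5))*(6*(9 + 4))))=1536/65 = 23.63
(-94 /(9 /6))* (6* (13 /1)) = -4888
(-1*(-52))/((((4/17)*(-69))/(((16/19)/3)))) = -3536/3933 = -0.90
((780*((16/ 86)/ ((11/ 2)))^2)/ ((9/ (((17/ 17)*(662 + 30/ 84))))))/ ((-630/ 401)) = -375002368/8969499 = -41.81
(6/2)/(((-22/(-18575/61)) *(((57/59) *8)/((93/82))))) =101921025/16726688 = 6.09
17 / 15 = 1.13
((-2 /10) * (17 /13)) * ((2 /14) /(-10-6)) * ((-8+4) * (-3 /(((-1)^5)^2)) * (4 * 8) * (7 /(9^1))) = 0.70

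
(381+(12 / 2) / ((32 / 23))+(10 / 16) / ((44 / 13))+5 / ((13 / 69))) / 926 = 1885475/4237376 = 0.44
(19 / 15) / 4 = 19/60 = 0.32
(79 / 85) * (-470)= -7426/17 = -436.82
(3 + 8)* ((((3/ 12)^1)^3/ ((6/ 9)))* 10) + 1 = 229/64 = 3.58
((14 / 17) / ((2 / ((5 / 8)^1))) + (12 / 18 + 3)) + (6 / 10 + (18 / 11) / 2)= 119879/22440 = 5.34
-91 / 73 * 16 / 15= -1456/1095 = -1.33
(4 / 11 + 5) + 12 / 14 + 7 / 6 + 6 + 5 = 8495/462 = 18.39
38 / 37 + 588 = 21794/37 = 589.03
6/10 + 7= 38/5 = 7.60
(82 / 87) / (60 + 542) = 41/26187 = 0.00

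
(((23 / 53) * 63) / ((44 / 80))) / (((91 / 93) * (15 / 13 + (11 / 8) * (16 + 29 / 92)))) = 283374720/131573189 = 2.15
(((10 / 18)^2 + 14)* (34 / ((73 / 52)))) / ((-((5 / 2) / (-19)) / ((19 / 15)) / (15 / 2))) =25020.44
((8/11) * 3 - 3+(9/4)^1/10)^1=-261/440 = -0.59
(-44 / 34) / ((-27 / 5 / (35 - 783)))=-4840/27 = -179.26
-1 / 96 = -0.01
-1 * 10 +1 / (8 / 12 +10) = -317/32 = -9.91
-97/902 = -0.11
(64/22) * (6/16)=12/11 = 1.09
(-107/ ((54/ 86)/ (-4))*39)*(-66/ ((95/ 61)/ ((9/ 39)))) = -24698168/95 = -259980.72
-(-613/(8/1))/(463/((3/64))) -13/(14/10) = -15395767/1659392 = -9.28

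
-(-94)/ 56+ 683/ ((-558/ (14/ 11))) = 10375/85932 = 0.12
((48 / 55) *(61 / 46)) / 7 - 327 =-2894121/8855 = -326.83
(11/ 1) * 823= 9053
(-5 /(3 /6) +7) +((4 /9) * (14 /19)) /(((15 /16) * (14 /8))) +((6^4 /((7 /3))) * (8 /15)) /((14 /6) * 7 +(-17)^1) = -8028457/17955 = -447.14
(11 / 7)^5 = 161051/16807 = 9.58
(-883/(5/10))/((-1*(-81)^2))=1766/6561 = 0.27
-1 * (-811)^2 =-657721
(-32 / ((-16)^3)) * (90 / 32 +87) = 1437/2048 = 0.70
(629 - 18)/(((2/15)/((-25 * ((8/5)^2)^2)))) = -3753984/5 = -750796.80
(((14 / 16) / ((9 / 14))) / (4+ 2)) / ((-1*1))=-0.23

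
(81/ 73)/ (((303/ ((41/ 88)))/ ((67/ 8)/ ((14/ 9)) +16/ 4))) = 1163457/72668288 = 0.02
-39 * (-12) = 468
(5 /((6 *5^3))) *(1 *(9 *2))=3/25 = 0.12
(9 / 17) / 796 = 9/13532 = 0.00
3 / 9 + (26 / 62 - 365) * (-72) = 2441263/93 = 26250.14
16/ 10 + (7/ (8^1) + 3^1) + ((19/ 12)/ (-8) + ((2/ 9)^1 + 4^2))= 30959/1440 = 21.50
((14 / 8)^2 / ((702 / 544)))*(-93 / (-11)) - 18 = 2657/1287 = 2.06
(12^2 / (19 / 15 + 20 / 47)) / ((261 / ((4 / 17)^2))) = 180480/9998533 = 0.02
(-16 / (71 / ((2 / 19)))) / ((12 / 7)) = -56/4047 = -0.01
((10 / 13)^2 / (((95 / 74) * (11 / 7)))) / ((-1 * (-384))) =1295/1695408 = 0.00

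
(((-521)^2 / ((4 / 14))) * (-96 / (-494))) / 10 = 22801044/1235 = 18462.38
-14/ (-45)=14/45 = 0.31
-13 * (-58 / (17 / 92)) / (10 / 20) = 138736/17 = 8160.94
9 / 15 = 3/5 = 0.60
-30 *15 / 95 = -90/19 = -4.74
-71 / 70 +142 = 9869/70 = 140.99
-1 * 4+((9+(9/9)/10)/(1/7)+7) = 667/10 = 66.70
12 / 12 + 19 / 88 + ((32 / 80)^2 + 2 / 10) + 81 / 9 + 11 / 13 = 326671/28600 = 11.42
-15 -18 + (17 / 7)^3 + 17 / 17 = -6063/343 = -17.68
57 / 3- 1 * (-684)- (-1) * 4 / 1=707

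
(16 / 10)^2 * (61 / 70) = 1952/875 = 2.23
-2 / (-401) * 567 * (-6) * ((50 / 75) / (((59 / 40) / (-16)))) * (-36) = -104509440/23659 = -4417.32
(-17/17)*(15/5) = -3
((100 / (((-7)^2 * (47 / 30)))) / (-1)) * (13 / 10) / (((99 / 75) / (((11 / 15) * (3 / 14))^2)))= -3575/112847 = -0.03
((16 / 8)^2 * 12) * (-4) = -192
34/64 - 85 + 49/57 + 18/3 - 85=-296599/1824 = -162.61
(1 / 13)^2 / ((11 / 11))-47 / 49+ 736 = 6086922/8281 = 735.05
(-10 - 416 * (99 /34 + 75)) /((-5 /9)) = 4960458/85 = 58358.33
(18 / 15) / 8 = 3/20 = 0.15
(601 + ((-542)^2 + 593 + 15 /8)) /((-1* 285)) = -2359679/2280 = -1034.95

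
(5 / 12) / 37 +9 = 4001/444 = 9.01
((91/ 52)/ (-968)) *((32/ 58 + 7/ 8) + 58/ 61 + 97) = -9844737/54796544 = -0.18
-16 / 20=-4/5 = -0.80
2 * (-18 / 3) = -12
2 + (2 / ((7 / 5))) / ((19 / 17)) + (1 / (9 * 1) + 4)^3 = 7054693/96957 = 72.76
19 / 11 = 1.73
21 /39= 7/13 = 0.54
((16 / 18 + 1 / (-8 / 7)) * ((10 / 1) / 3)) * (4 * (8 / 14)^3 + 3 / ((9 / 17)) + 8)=74155/111132 = 0.67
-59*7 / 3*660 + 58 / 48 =-2180611/24 = -90858.79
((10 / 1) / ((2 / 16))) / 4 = 20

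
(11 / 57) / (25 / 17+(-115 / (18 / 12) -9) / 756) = 141372/994289 = 0.14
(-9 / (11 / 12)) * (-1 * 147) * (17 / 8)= 67473/22 = 3066.95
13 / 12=1.08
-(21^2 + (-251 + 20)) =-210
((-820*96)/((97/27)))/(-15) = 141696/97 = 1460.78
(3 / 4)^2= 9/16 = 0.56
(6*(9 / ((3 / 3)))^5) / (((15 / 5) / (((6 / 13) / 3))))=236196/13 = 18168.92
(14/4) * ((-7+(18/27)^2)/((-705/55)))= 4543/2538 = 1.79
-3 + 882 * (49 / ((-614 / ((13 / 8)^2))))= -3710865/19648 = -188.87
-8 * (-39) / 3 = 104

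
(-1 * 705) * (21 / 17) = -14805/17 = -870.88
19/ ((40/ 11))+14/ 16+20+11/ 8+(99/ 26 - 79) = -24813/520 = -47.72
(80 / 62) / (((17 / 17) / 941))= 37640/31 = 1214.19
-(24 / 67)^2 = -576/4489 = -0.13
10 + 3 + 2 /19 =249/19 = 13.11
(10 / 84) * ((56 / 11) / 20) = 1/33 = 0.03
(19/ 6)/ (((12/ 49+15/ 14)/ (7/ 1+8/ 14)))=7049/387 = 18.21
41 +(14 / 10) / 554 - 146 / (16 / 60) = -701499/1385 = -506.50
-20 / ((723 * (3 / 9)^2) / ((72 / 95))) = -864/4579 = -0.19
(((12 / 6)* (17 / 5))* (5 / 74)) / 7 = 0.07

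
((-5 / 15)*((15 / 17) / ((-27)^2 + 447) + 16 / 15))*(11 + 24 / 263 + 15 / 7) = -4.71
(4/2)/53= 2/53 = 0.04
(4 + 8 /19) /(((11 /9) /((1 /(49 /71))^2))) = 544428/71687 = 7.59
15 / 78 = 0.19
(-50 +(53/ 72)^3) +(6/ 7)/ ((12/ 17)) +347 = 780197339/2612736 = 298.61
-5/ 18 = -0.28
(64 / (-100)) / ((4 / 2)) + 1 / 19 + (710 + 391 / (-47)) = 15659056/22325 = 701.41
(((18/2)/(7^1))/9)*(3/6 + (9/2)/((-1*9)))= 0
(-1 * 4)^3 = -64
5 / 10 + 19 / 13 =51/26 = 1.96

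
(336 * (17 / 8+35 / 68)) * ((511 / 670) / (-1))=-3852429/5695 = -676.46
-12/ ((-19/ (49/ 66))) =98/209 = 0.47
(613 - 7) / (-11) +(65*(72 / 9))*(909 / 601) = 4835274/6611 = 731.40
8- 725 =-717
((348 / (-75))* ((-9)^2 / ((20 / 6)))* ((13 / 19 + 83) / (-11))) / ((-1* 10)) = -2240946/26125 = -85.78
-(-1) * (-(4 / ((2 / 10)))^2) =-400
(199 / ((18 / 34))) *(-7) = -2631.22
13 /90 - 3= -257/90 = -2.86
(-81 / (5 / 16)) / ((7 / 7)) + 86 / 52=-257.55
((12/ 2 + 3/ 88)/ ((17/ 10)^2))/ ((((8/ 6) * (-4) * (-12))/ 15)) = 199125/406912 = 0.49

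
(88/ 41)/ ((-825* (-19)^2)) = -8/1110075 = 0.00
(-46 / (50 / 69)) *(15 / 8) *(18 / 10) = -42849/200 = -214.24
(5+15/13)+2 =106/13 = 8.15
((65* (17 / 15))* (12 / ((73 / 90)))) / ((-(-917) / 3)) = 238680/66941 = 3.57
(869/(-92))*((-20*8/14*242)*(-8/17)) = -33647680/2737 = -12293.64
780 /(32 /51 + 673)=7956/6871 = 1.16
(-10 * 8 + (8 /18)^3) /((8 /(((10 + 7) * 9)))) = -123794/81 = -1528.32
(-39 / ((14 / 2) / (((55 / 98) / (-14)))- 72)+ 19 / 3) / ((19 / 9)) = 792453/257716 = 3.07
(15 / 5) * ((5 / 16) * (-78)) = -73.12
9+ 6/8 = 39/4 = 9.75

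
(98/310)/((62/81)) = 0.41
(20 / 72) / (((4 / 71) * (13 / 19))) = 6745/936 = 7.21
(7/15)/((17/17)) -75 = -1118/15 = -74.53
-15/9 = -1.67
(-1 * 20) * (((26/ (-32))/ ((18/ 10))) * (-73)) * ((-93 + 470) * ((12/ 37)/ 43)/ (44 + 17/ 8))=-71554600/1761237 = -40.63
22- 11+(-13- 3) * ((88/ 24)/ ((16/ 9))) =-22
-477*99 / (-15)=15741/5 = 3148.20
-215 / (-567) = 215/567 = 0.38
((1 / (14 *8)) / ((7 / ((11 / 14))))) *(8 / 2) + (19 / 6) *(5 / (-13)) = -129911/107016 = -1.21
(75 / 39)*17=425/13 = 32.69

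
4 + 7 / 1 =11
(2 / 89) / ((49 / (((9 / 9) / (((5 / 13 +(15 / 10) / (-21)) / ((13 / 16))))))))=169/142044 = 0.00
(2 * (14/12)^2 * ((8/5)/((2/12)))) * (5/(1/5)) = 1960/3 = 653.33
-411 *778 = -319758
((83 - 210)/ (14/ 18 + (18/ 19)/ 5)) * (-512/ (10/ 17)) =94512384/827 = 114283.41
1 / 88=0.01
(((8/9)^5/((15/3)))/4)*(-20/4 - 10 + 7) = -65536/295245 = -0.22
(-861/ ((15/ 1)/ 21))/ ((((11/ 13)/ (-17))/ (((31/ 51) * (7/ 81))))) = 5667389/4455 = 1272.14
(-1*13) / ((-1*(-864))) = -13/864 = -0.02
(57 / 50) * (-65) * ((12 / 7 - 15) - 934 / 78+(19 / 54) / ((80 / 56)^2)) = 234233501/126000 = 1859.00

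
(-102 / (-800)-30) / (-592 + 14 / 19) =227031/4493600 = 0.05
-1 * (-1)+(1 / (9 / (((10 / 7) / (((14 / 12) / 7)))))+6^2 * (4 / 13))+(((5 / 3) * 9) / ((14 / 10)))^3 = 16627418/13377 = 1242.99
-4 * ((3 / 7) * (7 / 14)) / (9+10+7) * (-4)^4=-768/91 = -8.44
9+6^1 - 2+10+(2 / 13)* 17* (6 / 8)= 649/26 = 24.96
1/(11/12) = 1.09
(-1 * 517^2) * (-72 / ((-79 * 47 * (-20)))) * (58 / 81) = 659692/3555 = 185.57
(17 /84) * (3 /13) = 17/364 = 0.05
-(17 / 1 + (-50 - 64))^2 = -9409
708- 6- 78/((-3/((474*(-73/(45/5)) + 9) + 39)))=-294034/3 = -98011.33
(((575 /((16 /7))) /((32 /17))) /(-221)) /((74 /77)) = -309925/492544 = -0.63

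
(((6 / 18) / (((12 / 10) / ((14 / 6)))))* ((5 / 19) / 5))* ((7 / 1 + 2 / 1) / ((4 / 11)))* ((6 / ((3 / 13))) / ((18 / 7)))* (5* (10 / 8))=875875/16416 = 53.35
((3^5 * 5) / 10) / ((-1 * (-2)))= 243/4 = 60.75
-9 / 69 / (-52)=3/1196 = 0.00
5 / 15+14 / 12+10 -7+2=13/2 = 6.50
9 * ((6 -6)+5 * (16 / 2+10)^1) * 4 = 3240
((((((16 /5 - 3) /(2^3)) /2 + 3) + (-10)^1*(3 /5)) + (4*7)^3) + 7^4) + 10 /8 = 1948101/80 = 24351.26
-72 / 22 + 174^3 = 57948228/11 = 5268020.73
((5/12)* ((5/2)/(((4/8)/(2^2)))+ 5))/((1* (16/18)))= 375/32 = 11.72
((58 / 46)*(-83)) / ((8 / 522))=-628227/92 = -6828.55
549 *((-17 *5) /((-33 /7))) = 108885/11 = 9898.64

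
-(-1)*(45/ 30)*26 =39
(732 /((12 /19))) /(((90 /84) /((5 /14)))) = 1159/3 = 386.33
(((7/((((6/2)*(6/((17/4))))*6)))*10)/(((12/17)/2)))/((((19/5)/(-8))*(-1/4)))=101150/1539 = 65.72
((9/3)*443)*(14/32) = 9303/16 = 581.44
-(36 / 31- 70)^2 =-4553956/961 = -4738.77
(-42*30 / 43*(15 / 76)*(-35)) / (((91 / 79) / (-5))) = -9331875/10621 = -878.62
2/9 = 0.22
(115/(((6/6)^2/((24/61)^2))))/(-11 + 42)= 66240/115351 = 0.57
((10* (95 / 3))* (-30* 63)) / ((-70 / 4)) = 34200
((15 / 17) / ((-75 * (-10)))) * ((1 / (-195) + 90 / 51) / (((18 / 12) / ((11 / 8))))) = 64163/33813000 = 0.00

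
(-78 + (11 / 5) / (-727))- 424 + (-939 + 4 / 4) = -1440.00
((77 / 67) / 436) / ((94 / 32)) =308/343241 = 0.00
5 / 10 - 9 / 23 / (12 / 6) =7/23 = 0.30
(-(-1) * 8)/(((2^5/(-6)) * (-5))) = 3/10 = 0.30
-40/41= -0.98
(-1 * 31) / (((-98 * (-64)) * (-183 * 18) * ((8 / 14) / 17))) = 527/11805696 = 0.00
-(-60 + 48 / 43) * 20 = 50640/43 = 1177.67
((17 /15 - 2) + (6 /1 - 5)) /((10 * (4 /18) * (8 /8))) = 3/50 = 0.06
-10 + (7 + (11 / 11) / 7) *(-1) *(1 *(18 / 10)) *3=-340/7 = -48.57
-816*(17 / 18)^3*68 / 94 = -5679428/11421 = -497.28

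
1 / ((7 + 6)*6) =1/78 = 0.01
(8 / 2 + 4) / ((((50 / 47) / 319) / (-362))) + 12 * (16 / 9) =-65127992/75 = -868373.23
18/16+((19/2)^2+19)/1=883/8 = 110.38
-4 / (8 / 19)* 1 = -19/2 = -9.50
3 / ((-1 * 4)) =-3/4 = -0.75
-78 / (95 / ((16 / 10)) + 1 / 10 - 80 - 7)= 1040/367 = 2.83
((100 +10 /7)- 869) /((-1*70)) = 10.97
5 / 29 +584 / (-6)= -8453/87 = -97.16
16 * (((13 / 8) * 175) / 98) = 46.43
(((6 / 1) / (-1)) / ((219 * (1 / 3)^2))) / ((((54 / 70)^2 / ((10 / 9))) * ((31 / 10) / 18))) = -2.67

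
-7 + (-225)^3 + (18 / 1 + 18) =-11390596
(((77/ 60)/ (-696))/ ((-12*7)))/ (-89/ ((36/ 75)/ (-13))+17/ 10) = 1/109887264 = 0.00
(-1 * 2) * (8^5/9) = -65536/9 = -7281.78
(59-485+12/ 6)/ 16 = -53/2 = -26.50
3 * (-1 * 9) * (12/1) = -324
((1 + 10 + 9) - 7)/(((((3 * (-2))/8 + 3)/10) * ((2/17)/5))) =22100/9 = 2455.56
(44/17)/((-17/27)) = -1188/289 = -4.11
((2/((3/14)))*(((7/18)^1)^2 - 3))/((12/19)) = -122759/2916 = -42.10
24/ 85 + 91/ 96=10039/8160 = 1.23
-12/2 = -6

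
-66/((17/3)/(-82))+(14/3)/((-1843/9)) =29922234/31331 = 955.04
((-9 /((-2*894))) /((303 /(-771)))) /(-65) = 771/3912740 = 0.00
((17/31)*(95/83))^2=2608225/6620329 = 0.39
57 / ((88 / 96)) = 684/11 = 62.18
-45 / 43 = -1.05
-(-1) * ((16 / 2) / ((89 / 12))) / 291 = 32/8633 = 0.00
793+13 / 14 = 11115/14 = 793.93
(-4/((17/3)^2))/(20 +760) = -3/18785 = 0.00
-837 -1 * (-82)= -755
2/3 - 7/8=-0.21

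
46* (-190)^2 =1660600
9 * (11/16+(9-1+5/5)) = 1395/16 = 87.19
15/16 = 0.94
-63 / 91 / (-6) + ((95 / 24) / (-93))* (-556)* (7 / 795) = 186707/576693 = 0.32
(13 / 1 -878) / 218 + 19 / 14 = -1992/763 = -2.61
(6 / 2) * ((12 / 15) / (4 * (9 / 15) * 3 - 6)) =2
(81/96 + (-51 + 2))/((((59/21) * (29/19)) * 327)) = -204953/5967968 = -0.03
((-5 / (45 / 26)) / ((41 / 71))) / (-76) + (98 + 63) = 2258465/14022 = 161.07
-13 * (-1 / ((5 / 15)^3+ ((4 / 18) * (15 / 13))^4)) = 30074733/95683 = 314.32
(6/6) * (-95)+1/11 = -1044/11 = -94.91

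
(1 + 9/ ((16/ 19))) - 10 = 27/16 = 1.69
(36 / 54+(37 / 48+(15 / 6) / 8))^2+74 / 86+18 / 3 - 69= -40645/688 = -59.08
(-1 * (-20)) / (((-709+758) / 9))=180/49 = 3.67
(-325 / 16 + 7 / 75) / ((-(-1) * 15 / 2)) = -24263/9000 = -2.70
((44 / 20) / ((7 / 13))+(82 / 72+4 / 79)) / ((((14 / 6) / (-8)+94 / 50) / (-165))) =-548.00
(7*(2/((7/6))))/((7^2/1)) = 12/49 = 0.24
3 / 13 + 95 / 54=1397/702 = 1.99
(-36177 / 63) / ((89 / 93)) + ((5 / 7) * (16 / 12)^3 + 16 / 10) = -50189947/84105 = -596.75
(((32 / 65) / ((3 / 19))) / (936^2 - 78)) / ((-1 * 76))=-4/85411755 = 0.00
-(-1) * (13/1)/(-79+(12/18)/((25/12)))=-325/1967 = -0.17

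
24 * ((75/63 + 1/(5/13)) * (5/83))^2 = 1267232/1012683 = 1.25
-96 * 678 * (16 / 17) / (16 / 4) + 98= -258686/17 = -15216.82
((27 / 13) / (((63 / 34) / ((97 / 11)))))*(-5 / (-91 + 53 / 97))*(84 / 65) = 5758308/8155433 = 0.71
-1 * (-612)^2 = -374544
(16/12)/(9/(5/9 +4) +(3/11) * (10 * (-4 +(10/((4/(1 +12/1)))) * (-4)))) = -1804/491787 = 0.00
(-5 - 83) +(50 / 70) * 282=794/7 = 113.43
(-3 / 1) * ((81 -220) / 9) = 139/3 = 46.33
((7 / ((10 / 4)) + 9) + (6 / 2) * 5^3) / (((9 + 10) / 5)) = 1934/19 = 101.79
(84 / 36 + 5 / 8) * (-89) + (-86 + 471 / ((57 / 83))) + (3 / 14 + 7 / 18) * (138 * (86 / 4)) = 6786733/3192 = 2126.17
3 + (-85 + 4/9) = -734/9 = -81.56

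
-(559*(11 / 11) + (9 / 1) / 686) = -383483/686 = -559.01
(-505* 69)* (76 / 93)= -882740/31 = -28475.48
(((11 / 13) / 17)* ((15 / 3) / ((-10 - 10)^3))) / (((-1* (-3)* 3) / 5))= -11/636480 = 0.00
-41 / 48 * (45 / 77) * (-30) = 9225/616 = 14.98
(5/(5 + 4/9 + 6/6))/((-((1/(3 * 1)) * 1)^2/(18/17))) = -3645/493 = -7.39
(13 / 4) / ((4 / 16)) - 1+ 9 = 21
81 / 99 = 9/11 = 0.82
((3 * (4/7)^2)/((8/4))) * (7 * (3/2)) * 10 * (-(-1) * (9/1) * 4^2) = 51840/7 = 7405.71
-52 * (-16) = 832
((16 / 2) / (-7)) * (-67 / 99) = 536/693 = 0.77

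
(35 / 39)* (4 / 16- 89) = -12425/156 = -79.65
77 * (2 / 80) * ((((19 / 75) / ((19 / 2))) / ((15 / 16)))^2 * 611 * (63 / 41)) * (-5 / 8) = -5269264/5765625 = -0.91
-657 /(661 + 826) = -657/1487 = -0.44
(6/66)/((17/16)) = 16/187 = 0.09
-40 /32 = -5/4 = -1.25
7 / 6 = 1.17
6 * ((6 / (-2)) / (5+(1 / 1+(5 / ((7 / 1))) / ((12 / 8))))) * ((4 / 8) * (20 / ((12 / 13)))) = -4095/136 = -30.11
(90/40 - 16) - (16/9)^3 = -56479/2916 = -19.37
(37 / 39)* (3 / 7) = 37/91 = 0.41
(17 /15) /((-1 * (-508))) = 17/7620 = 0.00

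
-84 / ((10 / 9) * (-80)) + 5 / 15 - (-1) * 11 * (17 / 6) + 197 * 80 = 3158489/200 = 15792.44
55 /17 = 3.24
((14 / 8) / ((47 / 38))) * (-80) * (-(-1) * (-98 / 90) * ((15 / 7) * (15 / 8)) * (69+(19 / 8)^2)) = 111184675/3008 = 36962.99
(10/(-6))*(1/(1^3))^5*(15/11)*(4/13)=-0.70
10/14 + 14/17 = 183/119 = 1.54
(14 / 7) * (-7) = -14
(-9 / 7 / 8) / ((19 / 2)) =-9/532 = -0.02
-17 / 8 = -2.12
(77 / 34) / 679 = 11/3298 = 0.00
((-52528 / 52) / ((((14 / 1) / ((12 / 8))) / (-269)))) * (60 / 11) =22708980/143 = 158804.06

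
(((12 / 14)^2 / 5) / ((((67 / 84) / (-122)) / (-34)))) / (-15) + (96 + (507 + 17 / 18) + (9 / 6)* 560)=293992859/211050 = 1393.00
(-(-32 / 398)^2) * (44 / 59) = -11264/2336459 = 0.00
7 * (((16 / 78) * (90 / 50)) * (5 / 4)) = 42/13 = 3.23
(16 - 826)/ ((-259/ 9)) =7290/259 = 28.15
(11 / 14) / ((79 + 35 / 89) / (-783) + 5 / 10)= 766557/388885 = 1.97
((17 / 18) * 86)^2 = 534361/81 = 6597.05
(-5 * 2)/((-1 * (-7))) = -10/7 = -1.43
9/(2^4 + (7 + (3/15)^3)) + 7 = 21257/2876 = 7.39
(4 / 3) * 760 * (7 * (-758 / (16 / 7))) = -7056980/3 = -2352326.67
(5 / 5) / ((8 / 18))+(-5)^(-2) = 229/100 = 2.29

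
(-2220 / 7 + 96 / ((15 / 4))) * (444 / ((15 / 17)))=-25673264/175 = -146704.37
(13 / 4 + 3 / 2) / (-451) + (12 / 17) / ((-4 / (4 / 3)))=-7539/30668 = -0.25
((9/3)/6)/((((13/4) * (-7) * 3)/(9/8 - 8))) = 55/1092 = 0.05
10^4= 10000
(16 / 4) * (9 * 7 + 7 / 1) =280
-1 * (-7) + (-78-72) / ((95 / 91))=-2597/19 = -136.68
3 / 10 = 0.30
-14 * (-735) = 10290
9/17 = 0.53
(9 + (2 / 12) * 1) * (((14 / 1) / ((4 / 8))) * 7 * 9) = 16170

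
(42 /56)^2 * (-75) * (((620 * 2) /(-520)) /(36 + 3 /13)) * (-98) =-341775/1256 = -272.11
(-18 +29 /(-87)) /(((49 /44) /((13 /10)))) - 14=-5204/147 = -35.40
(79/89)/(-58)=-0.02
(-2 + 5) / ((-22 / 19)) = -57/22 = -2.59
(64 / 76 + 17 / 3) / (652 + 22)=371/38418 = 0.01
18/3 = 6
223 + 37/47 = 10518/47 = 223.79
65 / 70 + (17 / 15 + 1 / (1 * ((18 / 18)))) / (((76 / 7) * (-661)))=2448221/2637390 = 0.93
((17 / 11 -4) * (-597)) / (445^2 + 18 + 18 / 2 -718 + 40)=16119/2171114 = 0.01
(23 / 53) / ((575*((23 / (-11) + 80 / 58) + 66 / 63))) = 6699/2982575 = 0.00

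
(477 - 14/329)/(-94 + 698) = 22417/28388 = 0.79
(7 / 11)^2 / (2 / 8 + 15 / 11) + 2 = 2.25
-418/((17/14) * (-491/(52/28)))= 10868/8347 = 1.30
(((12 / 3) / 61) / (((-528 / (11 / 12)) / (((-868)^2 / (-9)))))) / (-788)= -0.01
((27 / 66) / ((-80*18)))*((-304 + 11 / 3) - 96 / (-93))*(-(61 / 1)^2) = -20714807/65472 = -316.39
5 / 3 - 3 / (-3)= 8/3 = 2.67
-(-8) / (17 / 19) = 152/17 = 8.94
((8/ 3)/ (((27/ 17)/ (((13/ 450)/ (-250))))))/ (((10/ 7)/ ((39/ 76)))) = -20111/288562500 = 0.00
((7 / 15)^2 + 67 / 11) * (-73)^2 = 83207006/2475 = 33618.99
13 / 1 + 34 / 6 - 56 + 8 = -88/3 = -29.33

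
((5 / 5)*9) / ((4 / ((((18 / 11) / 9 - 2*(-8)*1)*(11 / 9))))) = 89/2 = 44.50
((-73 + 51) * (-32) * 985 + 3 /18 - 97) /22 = 4160059/132 = 31515.60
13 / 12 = 1.08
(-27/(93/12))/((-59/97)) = 10476/1829 = 5.73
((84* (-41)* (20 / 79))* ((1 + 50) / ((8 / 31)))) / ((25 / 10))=-68923.59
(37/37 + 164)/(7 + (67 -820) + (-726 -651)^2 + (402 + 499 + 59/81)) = 13365/153599063 = 0.00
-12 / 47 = -0.26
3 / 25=0.12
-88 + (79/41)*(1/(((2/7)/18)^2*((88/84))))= 6505195/902 = 7211.97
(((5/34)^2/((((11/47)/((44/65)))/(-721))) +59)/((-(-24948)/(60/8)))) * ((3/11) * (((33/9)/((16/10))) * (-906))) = -4480925/1893528 = -2.37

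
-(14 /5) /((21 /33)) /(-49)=22/245 = 0.09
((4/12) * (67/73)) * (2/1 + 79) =1809/73 = 24.78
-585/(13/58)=-2610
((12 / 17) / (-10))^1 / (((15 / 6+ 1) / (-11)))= 132/595 = 0.22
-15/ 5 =-3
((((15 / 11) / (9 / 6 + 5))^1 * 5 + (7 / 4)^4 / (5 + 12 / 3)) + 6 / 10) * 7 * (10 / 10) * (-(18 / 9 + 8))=-188.37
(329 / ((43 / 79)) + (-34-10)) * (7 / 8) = 168693/344 = 490.39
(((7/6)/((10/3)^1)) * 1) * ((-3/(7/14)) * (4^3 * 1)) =-672/5 = -134.40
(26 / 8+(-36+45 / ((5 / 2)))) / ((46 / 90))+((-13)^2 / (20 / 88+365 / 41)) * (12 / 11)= -2188231/252540 = -8.66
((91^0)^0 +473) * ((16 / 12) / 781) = 632/781 = 0.81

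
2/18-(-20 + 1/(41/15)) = 7286/369 = 19.75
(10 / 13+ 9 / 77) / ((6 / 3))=887/2002 = 0.44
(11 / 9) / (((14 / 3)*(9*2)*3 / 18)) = 11/126 = 0.09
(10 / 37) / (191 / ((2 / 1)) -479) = -20/28379 = 0.00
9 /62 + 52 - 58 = -363/62 = -5.85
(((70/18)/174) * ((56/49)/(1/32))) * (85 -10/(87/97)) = 60.36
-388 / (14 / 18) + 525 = 183/7 = 26.14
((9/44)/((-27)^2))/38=1/135432 = 0.00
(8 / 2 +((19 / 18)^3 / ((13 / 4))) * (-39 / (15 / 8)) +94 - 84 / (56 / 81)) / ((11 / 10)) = -226187/8019 = -28.21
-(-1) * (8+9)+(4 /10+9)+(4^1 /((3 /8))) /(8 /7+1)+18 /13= 19166/585 = 32.76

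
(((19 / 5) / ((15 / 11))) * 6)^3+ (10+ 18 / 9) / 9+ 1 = 219213271/46875 = 4676.55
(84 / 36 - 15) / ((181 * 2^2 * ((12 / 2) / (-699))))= 4427/2172 = 2.04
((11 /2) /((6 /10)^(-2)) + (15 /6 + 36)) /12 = 253/75 = 3.37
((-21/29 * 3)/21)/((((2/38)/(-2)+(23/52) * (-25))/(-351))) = -1040364/317579 = -3.28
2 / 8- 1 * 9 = -35/4 = -8.75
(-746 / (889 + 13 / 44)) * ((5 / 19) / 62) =-82060/23046981 = 0.00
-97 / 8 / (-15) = 97/120 = 0.81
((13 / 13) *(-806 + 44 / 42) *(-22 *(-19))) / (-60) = 1766468/315 = 5607.83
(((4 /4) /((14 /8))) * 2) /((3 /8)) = 64/21 = 3.05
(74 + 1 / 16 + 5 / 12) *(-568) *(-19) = 4822675/6 = 803779.17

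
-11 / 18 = -0.61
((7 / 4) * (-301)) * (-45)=94815/4 = 23703.75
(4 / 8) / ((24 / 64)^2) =32/9 = 3.56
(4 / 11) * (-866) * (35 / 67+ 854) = -198324392/737 = -269096.87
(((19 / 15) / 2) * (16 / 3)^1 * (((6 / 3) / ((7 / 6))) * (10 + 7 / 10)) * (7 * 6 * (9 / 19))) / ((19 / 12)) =369792/475 = 778.51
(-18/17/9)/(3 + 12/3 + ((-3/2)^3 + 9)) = -16/1717 = -0.01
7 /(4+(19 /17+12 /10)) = 595/537 = 1.11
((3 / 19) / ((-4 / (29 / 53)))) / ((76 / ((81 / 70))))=-7047/21428960 = 0.00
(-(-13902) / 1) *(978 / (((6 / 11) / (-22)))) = -548378292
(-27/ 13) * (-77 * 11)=1759.15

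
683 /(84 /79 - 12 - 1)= -53957/943 = -57.22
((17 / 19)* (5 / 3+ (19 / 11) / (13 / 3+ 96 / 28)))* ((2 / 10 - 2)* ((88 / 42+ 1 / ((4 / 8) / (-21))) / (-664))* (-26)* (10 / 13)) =72383926/19792927 = 3.66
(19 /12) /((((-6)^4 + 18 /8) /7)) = 133/15579 = 0.01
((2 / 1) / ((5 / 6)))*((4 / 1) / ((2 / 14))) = 336/5 = 67.20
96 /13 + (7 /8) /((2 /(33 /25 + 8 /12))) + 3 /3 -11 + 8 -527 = -8123641/15600 = -520.75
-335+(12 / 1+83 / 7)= -2178/7 = -311.14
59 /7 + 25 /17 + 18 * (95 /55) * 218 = 8885122/1309 = 6787.72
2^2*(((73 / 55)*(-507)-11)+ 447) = -52124/55 = -947.71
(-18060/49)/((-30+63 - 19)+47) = -2580/427 = -6.04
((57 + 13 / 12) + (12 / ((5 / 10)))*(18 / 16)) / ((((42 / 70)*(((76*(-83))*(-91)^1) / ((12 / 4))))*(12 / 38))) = 5105/2175264 = 0.00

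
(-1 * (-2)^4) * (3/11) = -48/11 = -4.36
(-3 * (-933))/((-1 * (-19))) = 2799/19 = 147.32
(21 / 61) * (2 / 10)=21/305 = 0.07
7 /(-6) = -7/6 = -1.17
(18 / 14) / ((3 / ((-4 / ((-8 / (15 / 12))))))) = 15/56 = 0.27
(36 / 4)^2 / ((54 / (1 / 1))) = 3/2 = 1.50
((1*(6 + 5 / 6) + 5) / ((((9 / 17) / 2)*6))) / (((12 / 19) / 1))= 22933/1944 = 11.80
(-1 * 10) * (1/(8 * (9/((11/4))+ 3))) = -55/276 = -0.20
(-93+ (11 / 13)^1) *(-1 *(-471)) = -564258/13 = -43404.46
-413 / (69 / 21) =-2891/23 = -125.70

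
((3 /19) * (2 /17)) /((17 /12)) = 72/5491 = 0.01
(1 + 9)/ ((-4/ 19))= -95/2 = -47.50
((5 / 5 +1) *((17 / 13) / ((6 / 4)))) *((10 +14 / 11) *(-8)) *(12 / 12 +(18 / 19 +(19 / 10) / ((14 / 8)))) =-136058752/285285 = -476.92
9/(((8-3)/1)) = 9/5 = 1.80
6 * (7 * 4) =168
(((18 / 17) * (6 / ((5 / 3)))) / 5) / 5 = 324/2125 = 0.15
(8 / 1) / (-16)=-1/2 = -0.50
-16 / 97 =-0.16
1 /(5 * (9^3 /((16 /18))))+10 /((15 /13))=284318/32805 = 8.67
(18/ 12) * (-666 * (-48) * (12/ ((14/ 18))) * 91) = 67324608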